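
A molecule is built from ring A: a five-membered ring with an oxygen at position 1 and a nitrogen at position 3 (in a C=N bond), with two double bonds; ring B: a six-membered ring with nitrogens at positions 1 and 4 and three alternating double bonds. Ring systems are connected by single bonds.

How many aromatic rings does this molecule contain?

2

Ring A is fully conjugated (every ring atom contributes a p orbital); 2 ring double bonds (4 π electrons) plus a heteroatom lone pair (2) give 6 π electrons. That satisfies 4n+2 with n=1, so ring A is aromatic (oxazole).
Ring B is fully conjugated (every ring atom contributes a p orbital); 3 ring double bonds give 6 π electrons. That satisfies 4n+2 with n=1, so ring B is aromatic (pyrazine).
Aromatic: A, B. Total: 2.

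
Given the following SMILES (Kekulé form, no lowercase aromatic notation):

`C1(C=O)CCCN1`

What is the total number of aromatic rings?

The SMILES encodes a five-membered saturated ring of four carbons and one N–H nitrogen.
The 5-membered ring with one N–H has only sp³ atoms, so it is not fully conjugated — not aromatic (pyrrolidine).

0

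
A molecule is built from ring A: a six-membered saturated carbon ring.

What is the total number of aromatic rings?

Ring A has only sp³ atoms, so it is not fully conjugated — not aromatic (cyclohexane).

0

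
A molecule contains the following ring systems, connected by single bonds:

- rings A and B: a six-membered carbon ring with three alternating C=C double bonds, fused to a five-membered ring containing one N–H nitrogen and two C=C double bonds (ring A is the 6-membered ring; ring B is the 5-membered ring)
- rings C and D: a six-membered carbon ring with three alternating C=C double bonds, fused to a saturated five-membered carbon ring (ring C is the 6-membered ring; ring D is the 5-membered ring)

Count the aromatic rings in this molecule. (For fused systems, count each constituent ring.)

Rings A and B form a fused bicyclic system (with one N–H) with 9 sp² atoms and 10 π electrons from ring double bonds plus a heteroatom lone pair. 10 = 4(2)+2, so the system is aromatic and both rings count as aromatic (indole).
Ring C has a continuous p-orbital overlap around the ring; 3 ring double bonds give 6 π electrons. 6 = 4(1)+2, so ring C is aromatic (benzene ring).
Ring D has three sp³ carbons, so it is not fully conjugated — not aromatic (cyclopentane ring).
Aromatic: A, B, C. Total: 3.

3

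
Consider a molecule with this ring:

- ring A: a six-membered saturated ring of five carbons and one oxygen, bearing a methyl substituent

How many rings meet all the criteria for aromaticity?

0

Ring A has only sp³ atoms, so it is not fully conjugated — not aromatic (tetrahydropyran).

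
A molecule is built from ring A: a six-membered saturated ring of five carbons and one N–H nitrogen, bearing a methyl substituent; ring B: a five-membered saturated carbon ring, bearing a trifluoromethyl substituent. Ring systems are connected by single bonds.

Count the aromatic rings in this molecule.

0

Ring A has only sp³ atoms, so it is not fully conjugated — not aromatic (piperidine).
Ring B has only sp³ atoms, so it is not fully conjugated — not aromatic (cyclopentane).
No ring is aromatic. Total: 0.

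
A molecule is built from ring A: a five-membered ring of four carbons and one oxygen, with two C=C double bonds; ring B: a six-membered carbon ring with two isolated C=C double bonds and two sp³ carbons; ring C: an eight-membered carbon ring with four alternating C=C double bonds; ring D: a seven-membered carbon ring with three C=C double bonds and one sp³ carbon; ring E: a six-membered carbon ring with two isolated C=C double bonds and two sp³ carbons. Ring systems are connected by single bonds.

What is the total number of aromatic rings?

Ring A is planar and fully conjugated; 2 ring double bonds (4 π electrons) plus a heteroatom lone pair (2) give 6 π electrons. 6 = 4(1)+2, so ring A is aromatic (furan).
Ring B has two sp³ carbons, so it is not fully conjugated — not aromatic (1,4-cyclohexadiene).
Ring C has only sp² ring atoms; a planar conformation would have a fully conjugated π system of 8 electrons. But 8 = 4(2), which is 4n not 4n+2, so ring C is not aromatic (cyclooctatetraene) — cyclooctatetraene distorts into a non-planar tub to avoid antiaromaticity.
Ring D has one sp³ carbon, so it is not fully conjugated — not aromatic (cycloheptatriene).
Ring E has two sp³ carbons, so it is not fully conjugated — not aromatic (1,4-cyclohexadiene).
Aromatic: A. Total: 1.

1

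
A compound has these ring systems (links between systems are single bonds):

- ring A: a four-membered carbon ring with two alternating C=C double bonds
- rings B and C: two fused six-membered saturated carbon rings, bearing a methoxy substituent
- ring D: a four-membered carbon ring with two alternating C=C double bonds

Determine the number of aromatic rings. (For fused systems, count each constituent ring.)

0

Ring A has only sp² ring atoms; a planar conformation would have a fully conjugated π system of 4 electrons. But 4 = 4(1), which is 4n not 4n+2, so ring A is not aromatic (cyclobutadiene) — cyclobutadiene is antiaromatic and distorts to a rectangle.
Ring B has only sp³ atoms, so it is not fully conjugated — not aromatic (cyclohexane ring).
Ring C has only sp³ atoms, so it is not fully conjugated — not aromatic (cyclohexane ring).
Ring D has only sp² ring atoms; a planar conformation would have a fully conjugated π system of 4 electrons. But 4 = 4(1), which is 4n not 4n+2, so ring D is not aromatic (cyclobutadiene) — cyclobutadiene is antiaromatic and distorts to a rectangle.
No ring is aromatic. Total: 0.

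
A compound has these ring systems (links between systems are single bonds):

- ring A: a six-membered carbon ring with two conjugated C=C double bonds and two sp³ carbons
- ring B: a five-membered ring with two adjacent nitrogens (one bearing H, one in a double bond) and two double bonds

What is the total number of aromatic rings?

Ring A has two sp³ carbons, so it is not fully conjugated — not aromatic (1,3-cyclohexadiene).
Ring B has a continuous p-orbital overlap around the ring; 2 ring double bonds (4 π electrons) plus a heteroatom lone pair (2) give 6 π electrons. 6 = 4(1)+2, so ring B is aromatic (pyrazole).
Aromatic: B. Total: 1.

1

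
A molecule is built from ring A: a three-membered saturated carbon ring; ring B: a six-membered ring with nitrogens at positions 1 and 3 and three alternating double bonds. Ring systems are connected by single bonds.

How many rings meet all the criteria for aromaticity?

1

Ring A has only sp³ atoms, so it is not fully conjugated — not aromatic (cyclopropane).
Ring B has a continuous p-orbital overlap around the ring; 3 ring double bonds give 6 π electrons. That satisfies 4n+2 with n=1, so ring B is aromatic (pyrimidine).
Aromatic: B. Total: 1.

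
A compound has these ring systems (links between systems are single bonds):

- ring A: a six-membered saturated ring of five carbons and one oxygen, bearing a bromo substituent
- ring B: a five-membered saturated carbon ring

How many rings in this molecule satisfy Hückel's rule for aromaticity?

0

Ring A has only sp³ atoms, so it is not fully conjugated — not aromatic (tetrahydropyran).
Ring B has only sp³ atoms, so it is not fully conjugated — not aromatic (cyclopentane).
No ring is aromatic. Total: 0.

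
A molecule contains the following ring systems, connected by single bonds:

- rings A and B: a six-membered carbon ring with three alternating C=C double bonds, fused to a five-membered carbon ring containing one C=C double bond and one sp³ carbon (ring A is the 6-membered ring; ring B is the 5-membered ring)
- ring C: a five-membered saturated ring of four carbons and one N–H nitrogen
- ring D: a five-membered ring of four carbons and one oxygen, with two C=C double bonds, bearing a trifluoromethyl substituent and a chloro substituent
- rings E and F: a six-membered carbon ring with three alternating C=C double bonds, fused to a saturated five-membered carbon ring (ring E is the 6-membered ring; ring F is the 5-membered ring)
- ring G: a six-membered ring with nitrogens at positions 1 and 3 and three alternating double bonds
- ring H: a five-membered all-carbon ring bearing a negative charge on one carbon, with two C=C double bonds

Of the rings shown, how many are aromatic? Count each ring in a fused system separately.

Ring A has a continuous p-orbital overlap around the ring; 3 ring double bonds give 6 π electrons. That satisfies 4n+2 with n=1, so ring A is aromatic (benzene ring).
Ring B has one sp³ carbon, so it is not fully conjugated — not aromatic (cyclopentene ring).
Ring C has only sp³ atoms, so it is not fully conjugated — not aromatic (pyrrolidine).
Ring D has a continuous p-orbital overlap around the ring; 2 ring double bonds (4 π electrons) plus a heteroatom lone pair (2) give 6 π electrons. 6 = 4(1)+2, so ring D is aromatic (furan).
Ring E has a continuous p-orbital overlap around the ring; 3 ring double bonds give 6 π electrons. 6 = 4(1)+2, so ring E is aromatic (benzene ring).
Ring F has three sp³ carbons, so it is not fully conjugated — not aromatic (cyclopentane ring).
Ring G has a continuous p-orbital overlap around the ring; 3 ring double bonds give 6 π electrons. Since 6 = 4n+2 (n=1), ring G is aromatic (pyrimidine).
Ring H is fully conjugated (every ring atom contributes a p orbital); 2 ring double bonds (4 π electrons) plus the carbanion lone pair (2) give 6 π electrons. That satisfies 4n+2 with n=1, so ring H is aromatic (cyclopentadienyl anion).
Aromatic: A, D, E, G, H. Total: 5.

5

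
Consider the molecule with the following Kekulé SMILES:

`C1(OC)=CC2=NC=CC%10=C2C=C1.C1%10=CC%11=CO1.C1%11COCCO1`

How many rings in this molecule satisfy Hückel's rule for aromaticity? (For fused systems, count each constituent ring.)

3

The SMILES encodes two fused six-membered rings, each with three alternating double bonds; one ring is all carbon and the other has one ring nitrogen; a five-membered ring of four carbons and one oxygen, with two C=C double bonds; a six-membered saturated ring with oxygens at positions 1 and 4.
The fused 6/6-membered bicyclic (with one nitrogen) is a single π system with 10 sp² atoms and 10 π electrons from ring double bonds. 10 = 4(2)+2, so the system is aromatic and both rings count as aromatic (quinoline).
The 5-membered ring with one oxygen is fully conjugated (every ring atom contributes a p orbital); 2 ring double bonds (4 π electrons) plus a heteroatom lone pair (2) give 6 π electrons. That satisfies 4n+2 with n=1, so it is aromatic (furan).
The 6-membered ring with two oxygens (1,4) has only sp³ atoms, so it is not fully conjugated — not aromatic (1,4-dioxane).
3 of the 4 rings are aromatic. Total: 3.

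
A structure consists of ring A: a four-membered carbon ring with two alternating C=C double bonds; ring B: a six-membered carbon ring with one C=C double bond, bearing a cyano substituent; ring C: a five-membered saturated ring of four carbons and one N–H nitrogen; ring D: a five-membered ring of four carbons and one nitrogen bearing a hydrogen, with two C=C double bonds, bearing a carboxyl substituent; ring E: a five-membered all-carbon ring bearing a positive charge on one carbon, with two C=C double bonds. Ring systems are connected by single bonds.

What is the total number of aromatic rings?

1

Ring A has only sp² ring atoms; a planar conformation would have a fully conjugated π system of 4 electrons. But 4 = 4(1), which is 4n not 4n+2, so ring A is not aromatic (cyclobutadiene) — cyclobutadiene is antiaromatic and distorts to a rectangle.
Ring B has four sp³ carbons, so it is not fully conjugated — not aromatic (cyclohexene).
Ring C has only sp³ atoms, so it is not fully conjugated — not aromatic (pyrrolidine).
Ring D is planar and fully conjugated; 2 ring double bonds (4 π electrons) plus a heteroatom lone pair (2) give 6 π electrons. Since 6 = 4n+2 (n=1), ring D is aromatic (pyrrole).
Ring E has only sp² ring atoms; a planar conformation would have a fully conjugated π system of 4 electrons. But 4 = 4(1), which is 4n not 4n+2, so ring E is not aromatic (cyclopentadienyl cation).
Aromatic: D. Total: 1.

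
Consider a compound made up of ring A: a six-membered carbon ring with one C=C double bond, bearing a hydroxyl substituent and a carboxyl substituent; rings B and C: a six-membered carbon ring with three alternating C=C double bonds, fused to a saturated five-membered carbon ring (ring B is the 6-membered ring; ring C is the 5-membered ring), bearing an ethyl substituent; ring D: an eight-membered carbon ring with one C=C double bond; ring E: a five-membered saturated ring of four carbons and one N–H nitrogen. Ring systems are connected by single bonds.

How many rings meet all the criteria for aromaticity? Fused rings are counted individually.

1

Ring A has four sp³ carbons, so it is not fully conjugated — not aromatic (cyclohexene).
Ring B is fully conjugated (every ring atom contributes a p orbital); 3 ring double bonds give 6 π electrons. 6 = 4(1)+2, so ring B is aromatic (benzene ring).
Ring C has three sp³ carbons, so it is not fully conjugated — not aromatic (cyclopentane ring).
Ring D has six sp³ carbons, so it is not fully conjugated — not aromatic (cyclooctene).
Ring E has only sp³ atoms, so it is not fully conjugated — not aromatic (pyrrolidine).
Aromatic: B. Total: 1.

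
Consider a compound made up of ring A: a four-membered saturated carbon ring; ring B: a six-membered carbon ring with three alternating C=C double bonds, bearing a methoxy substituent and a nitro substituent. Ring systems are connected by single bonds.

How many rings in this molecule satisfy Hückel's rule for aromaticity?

1

Ring A has only sp³ atoms, so it is not fully conjugated — not aromatic (cyclobutane).
Ring B is fully conjugated (every ring atom contributes a p orbital); 3 ring double bonds give 6 π electrons. That satisfies 4n+2 with n=1, so ring B is aromatic (benzene).
Aromatic: B. Total: 1.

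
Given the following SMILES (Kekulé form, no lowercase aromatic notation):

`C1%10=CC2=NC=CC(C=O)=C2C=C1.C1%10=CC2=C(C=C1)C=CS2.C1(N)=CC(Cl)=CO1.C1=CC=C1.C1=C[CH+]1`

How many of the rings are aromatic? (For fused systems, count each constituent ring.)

6

The SMILES encodes two fused six-membered rings, each with three alternating double bonds; one ring is all carbon and the other has one ring nitrogen; a six-membered carbon ring with three alternating C=C double bonds, fused to a five-membered ring containing one sulfur and two C=C double bonds; a five-membered ring of four carbons and one oxygen, with two C=C double bonds; a four-membered carbon ring with two alternating C=C double bonds; a three-membered all-carbon ring bearing a positive charge on one carbon, with one C=C double bond.
The fused 6/6-membered bicyclic (with one nitrogen) is a single π system with 10 sp² atoms and 10 π electrons from ring double bonds. 10 = 4(2)+2, so the system is aromatic and both rings count as aromatic (quinoline).
The fused 6/5-membered bicyclic (with one sulfur) is a single π system with 9 sp² atoms and 10 π electrons from ring double bonds plus a heteroatom lone pair. 10 = 4(2)+2, so the system is aromatic and both rings count as aromatic (benzothiophene).
The 5-membered ring with one oxygen is planar and fully conjugated; 2 ring double bonds (4 π electrons) plus a heteroatom lone pair (2) give 6 π electrons. Since 6 = 4n+2 (n=1), it is aromatic (furan).
The 4-membered ring has only sp² ring atoms; a planar conformation would have a fully conjugated π system of 4 electrons. But 4 = 4(1), which is 4n not 4n+2, so it is not aromatic (cyclobutadiene) — cyclobutadiene is antiaromatic and distorts to a rectangle.
The 3-membered ring has a continuous p-orbital overlap around the ring; 1 ring double bond (2 π electrons) plus the carbocation's empty p orbital (0, but keeps the ring conjugated) give 2 π electrons. 2 = 4(0)+2, so it is aromatic (cyclopropenyl cation).
6 of the 7 rings are aromatic. Total: 6.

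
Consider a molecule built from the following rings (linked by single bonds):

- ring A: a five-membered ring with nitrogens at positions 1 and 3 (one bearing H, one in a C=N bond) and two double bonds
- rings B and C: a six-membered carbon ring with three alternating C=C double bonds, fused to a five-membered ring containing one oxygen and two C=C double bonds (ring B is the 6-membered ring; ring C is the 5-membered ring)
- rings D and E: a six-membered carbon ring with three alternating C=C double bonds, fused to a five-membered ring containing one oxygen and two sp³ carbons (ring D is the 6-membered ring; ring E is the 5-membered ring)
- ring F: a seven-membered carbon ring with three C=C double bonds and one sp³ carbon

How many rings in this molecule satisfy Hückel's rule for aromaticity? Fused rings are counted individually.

Ring A is planar and fully conjugated; 2 ring double bonds (4 π electrons) plus a heteroatom lone pair (2) give 6 π electrons. 6 = 4(1)+2, so ring A is aromatic (imidazole).
Rings B and C form a fused bicyclic system (with one oxygen) with 9 sp² atoms and 10 π electrons from ring double bonds plus a heteroatom lone pair. 10 = 4(2)+2, so the system is aromatic and both rings count as aromatic (benzofuran).
Ring D has a continuous p-orbital overlap around the ring; 3 ring double bonds give 6 π electrons. That satisfies 4n+2 with n=1, so ring D is aromatic (benzene ring).
Ring E has two sp³ carbons, so it is not fully conjugated — not aromatic (oxolane ring).
Ring F has one sp³ carbon, so it is not fully conjugated — not aromatic (cycloheptatriene).
Aromatic: A, B, C, D. Total: 4.

4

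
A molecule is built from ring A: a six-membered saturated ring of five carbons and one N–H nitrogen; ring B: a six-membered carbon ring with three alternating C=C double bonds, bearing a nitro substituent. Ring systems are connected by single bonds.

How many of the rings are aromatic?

Ring A has only sp³ atoms, so it is not fully conjugated — not aromatic (piperidine).
Ring B is planar and fully conjugated; 3 ring double bonds give 6 π electrons. 6 = 4(1)+2, so ring B is aromatic (benzene).
Aromatic: B. Total: 1.

1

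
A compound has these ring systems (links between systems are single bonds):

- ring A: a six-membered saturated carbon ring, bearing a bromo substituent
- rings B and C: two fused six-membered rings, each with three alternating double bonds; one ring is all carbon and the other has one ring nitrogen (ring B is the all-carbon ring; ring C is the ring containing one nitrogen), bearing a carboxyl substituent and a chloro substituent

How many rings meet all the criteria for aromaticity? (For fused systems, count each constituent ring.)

Ring A has only sp³ atoms, so it is not fully conjugated — not aromatic (cyclohexane).
Rings B and C form a fused bicyclic system (with one nitrogen) with 10 sp² atoms and 10 π electrons from ring double bonds. 10 = 4(2)+2, so the system is aromatic and both rings count as aromatic (quinoline).
Aromatic: B, C. Total: 2.

2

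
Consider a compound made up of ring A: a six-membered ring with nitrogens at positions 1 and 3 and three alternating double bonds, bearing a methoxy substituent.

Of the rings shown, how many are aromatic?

Ring A is fully conjugated (every ring atom contributes a p orbital); 3 ring double bonds give 6 π electrons. 6 = 4(1)+2, so ring A is aromatic (pyrimidine).

1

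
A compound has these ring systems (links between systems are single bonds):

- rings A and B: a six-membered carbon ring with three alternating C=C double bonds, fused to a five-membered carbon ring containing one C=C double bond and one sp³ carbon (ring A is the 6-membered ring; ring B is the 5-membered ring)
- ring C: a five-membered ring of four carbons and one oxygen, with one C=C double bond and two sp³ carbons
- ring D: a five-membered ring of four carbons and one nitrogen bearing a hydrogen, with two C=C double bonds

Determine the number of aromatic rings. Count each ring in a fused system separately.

Ring A is fully conjugated (every ring atom contributes a p orbital); 3 ring double bonds give 6 π electrons. That satisfies 4n+2 with n=1, so ring A is aromatic (benzene ring).
Ring B has one sp³ carbon, so it is not fully conjugated — not aromatic (cyclopentene ring).
Ring C has two sp³ carbons, so it is not fully conjugated — not aromatic (2,3-dihydrofuran).
Ring D is planar and fully conjugated; 2 ring double bonds (4 π electrons) plus a heteroatom lone pair (2) give 6 π electrons. That satisfies 4n+2 with n=1, so ring D is aromatic (pyrrole).
Aromatic: A, D. Total: 2.

2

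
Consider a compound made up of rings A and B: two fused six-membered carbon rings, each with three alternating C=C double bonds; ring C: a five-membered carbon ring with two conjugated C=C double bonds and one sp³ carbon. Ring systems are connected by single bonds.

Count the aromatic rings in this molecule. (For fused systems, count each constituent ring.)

2

Rings A and B form a fused bicyclic system with 10 sp² atoms and 10 π electrons from ring double bonds. 10 = 4(2)+2, so the system is aromatic and both rings count as aromatic (naphthalene).
Ring C has one sp³ carbon, so it is not fully conjugated — not aromatic (cyclopentadiene).
Aromatic: A, B. Total: 2.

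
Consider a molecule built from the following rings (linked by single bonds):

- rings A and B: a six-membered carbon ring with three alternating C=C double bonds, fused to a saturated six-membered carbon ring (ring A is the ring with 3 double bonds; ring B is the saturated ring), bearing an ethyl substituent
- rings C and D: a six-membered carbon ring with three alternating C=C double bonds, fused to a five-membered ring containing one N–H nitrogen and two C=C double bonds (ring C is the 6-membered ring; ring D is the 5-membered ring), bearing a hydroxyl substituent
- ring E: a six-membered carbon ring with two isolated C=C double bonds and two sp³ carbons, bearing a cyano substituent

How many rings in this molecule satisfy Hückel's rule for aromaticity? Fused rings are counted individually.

3

Ring A is fully conjugated (every ring atom contributes a p orbital); 3 ring double bonds give 6 π electrons. 6 = 4(1)+2, so ring A is aromatic (benzene ring).
Ring B has four sp³ carbons, so it is not fully conjugated — not aromatic (cyclohexane ring).
Rings C and D form a fused bicyclic system (with one N–H) with 9 sp² atoms and 10 π electrons from ring double bonds plus a heteroatom lone pair. 10 = 4(2)+2, so the system is aromatic and both rings count as aromatic (indole).
Ring E has two sp³ carbons, so it is not fully conjugated — not aromatic (1,4-cyclohexadiene).
Aromatic: A, C, D. Total: 3.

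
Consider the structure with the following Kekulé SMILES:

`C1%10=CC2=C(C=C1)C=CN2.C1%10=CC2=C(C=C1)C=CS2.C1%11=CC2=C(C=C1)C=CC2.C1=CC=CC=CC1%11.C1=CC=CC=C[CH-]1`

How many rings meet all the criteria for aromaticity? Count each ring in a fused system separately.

5

The SMILES encodes a six-membered carbon ring with three alternating C=C double bonds, fused to a five-membered ring containing one N–H nitrogen and two C=C double bonds; a six-membered carbon ring with three alternating C=C double bonds, fused to a five-membered ring containing one sulfur and two C=C double bonds; a six-membered carbon ring with three alternating C=C double bonds, fused to a five-membered carbon ring containing one C=C double bond and one sp³ carbon; a seven-membered carbon ring with three C=C double bonds and one sp³ carbon; a seven-membered all-carbon ring bearing a negative charge on one carbon, with three C=C double bonds.
The fused 6/5-membered bicyclic (with one N–H) is a single π system with 9 sp² atoms and 10 π electrons from ring double bonds plus a heteroatom lone pair. 10 = 4(2)+2, so the system is aromatic and both rings count as aromatic (indole).
The fused 6/5-membered bicyclic (with one sulfur) is a single π system with 9 sp² atoms and 10 π electrons from ring double bonds plus a heteroatom lone pair. 10 = 4(2)+2, so the system is aromatic and both rings count as aromatic (benzothiophene).
The 6-membered ring is fully conjugated (every ring atom contributes a p orbital); 3 ring double bonds give 6 π electrons. Since 6 = 4n+2 (n=1), it is aromatic (benzene ring).
The 5-membered ring has one sp³ carbon, so it is not fully conjugated — not aromatic (cyclopentene ring).
The 7-membered ring has one sp³ carbon, so it is not fully conjugated — not aromatic (cycloheptatriene).
The second 7-membered ring has only sp² ring atoms; a planar conformation would have a fully conjugated π system of 8 electrons. But 8 = 4(2), which is 4n not 4n+2, so it is not aromatic (cycloheptatrienyl anion).
5 of the 8 rings are aromatic. Total: 5.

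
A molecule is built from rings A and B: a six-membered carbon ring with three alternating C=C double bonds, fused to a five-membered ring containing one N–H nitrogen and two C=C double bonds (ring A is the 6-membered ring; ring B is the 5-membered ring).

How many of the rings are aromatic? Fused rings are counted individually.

2

Rings A and B form a fused bicyclic system (with one N–H) with 9 sp² atoms and 10 π electrons from ring double bonds plus a heteroatom lone pair. 10 = 4(2)+2, so the system is aromatic and both rings count as aromatic (indole).
Aromatic: A, B. Total: 2.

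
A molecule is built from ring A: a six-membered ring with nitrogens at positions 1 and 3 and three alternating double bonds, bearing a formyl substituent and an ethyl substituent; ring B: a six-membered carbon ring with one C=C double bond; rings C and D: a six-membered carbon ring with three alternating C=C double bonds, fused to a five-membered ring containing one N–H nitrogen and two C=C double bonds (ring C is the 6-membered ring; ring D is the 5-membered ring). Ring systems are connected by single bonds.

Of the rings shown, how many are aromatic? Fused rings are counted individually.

3

Ring A is planar and fully conjugated; 3 ring double bonds give 6 π electrons. 6 = 4(1)+2, so ring A is aromatic (pyrimidine).
Ring B has four sp³ carbons, so it is not fully conjugated — not aromatic (cyclohexene).
Rings C and D form a fused bicyclic system (with one N–H) with 9 sp² atoms and 10 π electrons from ring double bonds plus a heteroatom lone pair. 10 = 4(2)+2, so the system is aromatic and both rings count as aromatic (indole).
Aromatic: A, C, D. Total: 3.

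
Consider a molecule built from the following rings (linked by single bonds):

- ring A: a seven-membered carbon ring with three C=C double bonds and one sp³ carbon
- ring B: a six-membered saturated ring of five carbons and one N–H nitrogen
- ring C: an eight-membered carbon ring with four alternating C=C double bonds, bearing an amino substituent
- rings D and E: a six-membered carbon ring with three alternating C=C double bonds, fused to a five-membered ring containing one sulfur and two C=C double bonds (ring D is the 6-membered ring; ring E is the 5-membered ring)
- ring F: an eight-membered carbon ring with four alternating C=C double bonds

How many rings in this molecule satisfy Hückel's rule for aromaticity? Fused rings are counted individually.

Ring A has one sp³ carbon, so it is not fully conjugated — not aromatic (cycloheptatriene).
Ring B has only sp³ atoms, so it is not fully conjugated — not aromatic (piperidine).
Ring C has only sp² ring atoms; a planar conformation would have a fully conjugated π system of 8 electrons. But 8 = 4(2), which is 4n not 4n+2, so ring C is not aromatic (cyclooctatetraene) — cyclooctatetraene distorts into a non-planar tub to avoid antiaromaticity.
Rings D and E form a fused bicyclic system (with one sulfur) with 9 sp² atoms and 10 π electrons from ring double bonds plus a heteroatom lone pair. 10 = 4(2)+2, so the system is aromatic and both rings count as aromatic (benzothiophene).
Ring F has only sp² ring atoms; a planar conformation would have a fully conjugated π system of 8 electrons. But 8 = 4(2), which is 4n not 4n+2, so ring F is not aromatic (cyclooctatetraene) — cyclooctatetraene distorts into a non-planar tub to avoid antiaromaticity.
Aromatic: D, E. Total: 2.

2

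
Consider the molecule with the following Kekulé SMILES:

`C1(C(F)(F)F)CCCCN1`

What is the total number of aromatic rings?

0

The SMILES encodes a six-membered saturated ring of five carbons and one N–H nitrogen.
The 6-membered ring with one N–H has only sp³ atoms, so it is not fully conjugated — not aromatic (piperidine).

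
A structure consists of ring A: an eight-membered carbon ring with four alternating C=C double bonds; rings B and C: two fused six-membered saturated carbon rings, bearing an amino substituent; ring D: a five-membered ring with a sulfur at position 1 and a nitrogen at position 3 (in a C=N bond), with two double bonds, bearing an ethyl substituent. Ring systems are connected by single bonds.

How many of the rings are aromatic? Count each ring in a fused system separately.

Ring A has only sp² ring atoms; a planar conformation would have a fully conjugated π system of 8 electrons. But 8 = 4(2), which is 4n not 4n+2, so ring A is not aromatic (cyclooctatetraene) — cyclooctatetraene distorts into a non-planar tub to avoid antiaromaticity.
Ring B has only sp³ atoms, so it is not fully conjugated — not aromatic (cyclohexane ring).
Ring C has only sp³ atoms, so it is not fully conjugated — not aromatic (cyclohexane ring).
Ring D is planar and fully conjugated; 2 ring double bonds (4 π electrons) plus a heteroatom lone pair (2) give 6 π electrons. 6 = 4(1)+2, so ring D is aromatic (thiazole).
Aromatic: D. Total: 1.

1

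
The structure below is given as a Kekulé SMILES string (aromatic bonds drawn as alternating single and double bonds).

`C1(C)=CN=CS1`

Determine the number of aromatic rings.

The SMILES encodes a five-membered ring with a sulfur at position 1 and a nitrogen at position 3 (in a C=N bond), with two double bonds.
The 5-membered ring with one sulfur and one =N– is planar and fully conjugated; 2 ring double bonds (4 π electrons) plus a heteroatom lone pair (2) give 6 π electrons. That satisfies 4n+2 with n=1, so it is aromatic (thiazole).

1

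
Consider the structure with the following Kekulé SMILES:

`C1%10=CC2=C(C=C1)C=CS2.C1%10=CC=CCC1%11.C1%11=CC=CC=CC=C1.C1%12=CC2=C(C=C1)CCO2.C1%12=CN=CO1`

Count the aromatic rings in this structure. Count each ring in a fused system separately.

The SMILES encodes a six-membered carbon ring with three alternating C=C double bonds, fused to a five-membered ring containing one sulfur and two C=C double bonds; a six-membered carbon ring with two conjugated C=C double bonds and two sp³ carbons; an eight-membered carbon ring with four alternating C=C double bonds; a six-membered carbon ring with three alternating C=C double bonds, fused to a five-membered ring containing one oxygen and two sp³ carbons; a five-membered ring with an oxygen at position 1 and a nitrogen at position 3 (in a C=N bond), with two double bonds.
The fused 6/5-membered bicyclic (with one sulfur) is a single π system with 9 sp² atoms and 10 π electrons from ring double bonds plus a heteroatom lone pair. 10 = 4(2)+2, so the system is aromatic and both rings count as aromatic (benzothiophene).
The 6-membered ring has two sp³ carbons, so it is not fully conjugated — not aromatic (1,3-cyclohexadiene).
The 8-membered ring has only sp² ring atoms; a planar conformation would have a fully conjugated π system of 8 electrons. But 8 = 4(2), which is 4n not 4n+2, so it is not aromatic (cyclooctatetraene) — cyclooctatetraene distorts into a non-planar tub to avoid antiaromaticity.
The second 6-membered ring has a continuous p-orbital overlap around the ring; 3 ring double bonds give 6 π electrons. Since 6 = 4n+2 (n=1), it is aromatic (benzene ring).
The 5-membered ring with one oxygen has two sp³ carbons, so it is not fully conjugated — not aromatic (oxolane ring).
The 5-membered ring with one oxygen and one =N– is planar and fully conjugated; 2 ring double bonds (4 π electrons) plus a heteroatom lone pair (2) give 6 π electrons. That satisfies 4n+2 with n=1, so it is aromatic (oxazole).
4 of the 7 rings are aromatic. Total: 4.

4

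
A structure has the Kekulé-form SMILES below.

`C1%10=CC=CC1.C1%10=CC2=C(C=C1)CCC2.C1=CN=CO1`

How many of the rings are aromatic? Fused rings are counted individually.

2

The SMILES encodes a five-membered carbon ring with two conjugated C=C double bonds and one sp³ carbon; a six-membered carbon ring with three alternating C=C double bonds, fused to a saturated five-membered carbon ring; a five-membered ring with an oxygen at position 1 and a nitrogen at position 3 (in a C=N bond), with two double bonds.
The 5-membered ring has one sp³ carbon, so it is not fully conjugated — not aromatic (cyclopentadiene).
The 6-membered ring has a continuous p-orbital overlap around the ring; 3 ring double bonds give 6 π electrons. Since 6 = 4n+2 (n=1), it is aromatic (benzene ring).
The second 5-membered ring has three sp³ carbons, so it is not fully conjugated — not aromatic (cyclopentane ring).
The 5-membered ring with one oxygen and one =N– has a continuous p-orbital overlap around the ring; 2 ring double bonds (4 π electrons) plus a heteroatom lone pair (2) give 6 π electrons. Since 6 = 4n+2 (n=1), it is aromatic (oxazole).
2 of the 4 rings are aromatic. Total: 2.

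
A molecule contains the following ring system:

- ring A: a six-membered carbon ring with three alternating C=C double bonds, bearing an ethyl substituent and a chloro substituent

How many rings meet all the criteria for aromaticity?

Ring A is planar and fully conjugated; 3 ring double bonds give 6 π electrons. That satisfies 4n+2 with n=1, so ring A is aromatic (benzene).

1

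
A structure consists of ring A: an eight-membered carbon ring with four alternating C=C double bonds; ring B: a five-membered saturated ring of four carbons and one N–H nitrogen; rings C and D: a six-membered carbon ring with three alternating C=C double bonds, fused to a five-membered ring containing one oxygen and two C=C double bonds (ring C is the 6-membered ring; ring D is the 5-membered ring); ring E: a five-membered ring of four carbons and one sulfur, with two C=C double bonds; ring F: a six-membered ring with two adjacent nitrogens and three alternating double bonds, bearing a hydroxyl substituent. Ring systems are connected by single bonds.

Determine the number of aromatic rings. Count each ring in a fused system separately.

Ring A has only sp² ring atoms; a planar conformation would have a fully conjugated π system of 8 electrons. But 8 = 4(2), which is 4n not 4n+2, so ring A is not aromatic (cyclooctatetraene) — cyclooctatetraene distorts into a non-planar tub to avoid antiaromaticity.
Ring B has only sp³ atoms, so it is not fully conjugated — not aromatic (pyrrolidine).
Rings C and D form a fused bicyclic system (with one oxygen) with 9 sp² atoms and 10 π electrons from ring double bonds plus a heteroatom lone pair. 10 = 4(2)+2, so the system is aromatic and both rings count as aromatic (benzofuran).
Ring E has a continuous p-orbital overlap around the ring; 2 ring double bonds (4 π electrons) plus a heteroatom lone pair (2) give 6 π electrons. 6 = 4(1)+2, so ring E is aromatic (thiophene).
Ring F has a continuous p-orbital overlap around the ring; 3 ring double bonds give 6 π electrons. That satisfies 4n+2 with n=1, so ring F is aromatic (pyridazine).
Aromatic: C, D, E, F. Total: 4.

4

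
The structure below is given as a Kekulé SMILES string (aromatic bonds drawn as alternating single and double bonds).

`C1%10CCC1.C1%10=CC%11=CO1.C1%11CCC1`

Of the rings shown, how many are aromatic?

The SMILES encodes a four-membered saturated carbon ring; a five-membered ring of four carbons and one oxygen, with two C=C double bonds; a four-membered saturated carbon ring.
The 4-membered ring has only sp³ atoms, so it is not fully conjugated — not aromatic (cyclobutane).
The 5-membered ring with one oxygen has a continuous p-orbital overlap around the ring; 2 ring double bonds (4 π electrons) plus a heteroatom lone pair (2) give 6 π electrons. Since 6 = 4n+2 (n=1), it is aromatic (furan).
The second 4-membered ring has only sp³ atoms, so it is not fully conjugated — not aromatic (cyclobutane).
1 of the 3 rings is aromatic. Total: 1.

1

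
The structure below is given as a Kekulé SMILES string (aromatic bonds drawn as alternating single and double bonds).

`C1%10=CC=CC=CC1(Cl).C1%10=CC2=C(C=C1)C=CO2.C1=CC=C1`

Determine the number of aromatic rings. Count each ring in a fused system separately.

The SMILES encodes a seven-membered carbon ring with three C=C double bonds and one sp³ carbon; a six-membered carbon ring with three alternating C=C double bonds, fused to a five-membered ring containing one oxygen and two C=C double bonds; a four-membered carbon ring with two alternating C=C double bonds.
The 7-membered ring has one sp³ carbon, so it is not fully conjugated — not aromatic (cycloheptatriene).
The fused 6/5-membered bicyclic (with one oxygen) is a single π system with 9 sp² atoms and 10 π electrons from ring double bonds plus a heteroatom lone pair. 10 = 4(2)+2, so the system is aromatic and both rings count as aromatic (benzofuran).
The 4-membered ring has only sp² ring atoms; a planar conformation would have a fully conjugated π system of 4 electrons. But 4 = 4(1), which is 4n not 4n+2, so it is not aromatic (cyclobutadiene) — cyclobutadiene is antiaromatic and distorts to a rectangle.
2 of the 4 rings are aromatic. Total: 2.

2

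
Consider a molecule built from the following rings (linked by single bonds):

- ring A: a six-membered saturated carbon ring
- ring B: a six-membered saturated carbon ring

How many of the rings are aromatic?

Ring A has only sp³ atoms, so it is not fully conjugated — not aromatic (cyclohexane).
Ring B has only sp³ atoms, so it is not fully conjugated — not aromatic (cyclohexane).
No ring is aromatic. Total: 0.

0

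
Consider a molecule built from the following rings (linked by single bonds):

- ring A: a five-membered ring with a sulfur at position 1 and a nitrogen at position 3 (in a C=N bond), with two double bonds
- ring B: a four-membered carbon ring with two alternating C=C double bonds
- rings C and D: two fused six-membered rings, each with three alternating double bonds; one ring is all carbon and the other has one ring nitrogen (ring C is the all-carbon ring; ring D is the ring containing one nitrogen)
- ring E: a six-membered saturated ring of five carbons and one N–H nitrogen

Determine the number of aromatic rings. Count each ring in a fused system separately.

Ring A has a continuous p-orbital overlap around the ring; 2 ring double bonds (4 π electrons) plus a heteroatom lone pair (2) give 6 π electrons. That satisfies 4n+2 with n=1, so ring A is aromatic (thiazole).
Ring B has only sp² ring atoms; a planar conformation would have a fully conjugated π system of 4 electrons. But 4 = 4(1), which is 4n not 4n+2, so ring B is not aromatic (cyclobutadiene) — cyclobutadiene is antiaromatic and distorts to a rectangle.
Rings C and D form a fused bicyclic system (with one nitrogen) with 10 sp² atoms and 10 π electrons from ring double bonds. 10 = 4(2)+2, so the system is aromatic and both rings count as aromatic (quinoline).
Ring E has only sp³ atoms, so it is not fully conjugated — not aromatic (piperidine).
Aromatic: A, C, D. Total: 3.

3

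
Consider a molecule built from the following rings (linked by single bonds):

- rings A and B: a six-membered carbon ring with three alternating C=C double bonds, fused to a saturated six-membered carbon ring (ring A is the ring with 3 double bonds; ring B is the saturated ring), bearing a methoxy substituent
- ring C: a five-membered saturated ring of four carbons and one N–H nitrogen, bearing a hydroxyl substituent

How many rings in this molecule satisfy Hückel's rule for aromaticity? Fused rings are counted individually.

1

Ring A is fully conjugated (every ring atom contributes a p orbital); 3 ring double bonds give 6 π electrons. That satisfies 4n+2 with n=1, so ring A is aromatic (benzene ring).
Ring B has four sp³ carbons, so it is not fully conjugated — not aromatic (cyclohexane ring).
Ring C has only sp³ atoms, so it is not fully conjugated — not aromatic (pyrrolidine).
Aromatic: A. Total: 1.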